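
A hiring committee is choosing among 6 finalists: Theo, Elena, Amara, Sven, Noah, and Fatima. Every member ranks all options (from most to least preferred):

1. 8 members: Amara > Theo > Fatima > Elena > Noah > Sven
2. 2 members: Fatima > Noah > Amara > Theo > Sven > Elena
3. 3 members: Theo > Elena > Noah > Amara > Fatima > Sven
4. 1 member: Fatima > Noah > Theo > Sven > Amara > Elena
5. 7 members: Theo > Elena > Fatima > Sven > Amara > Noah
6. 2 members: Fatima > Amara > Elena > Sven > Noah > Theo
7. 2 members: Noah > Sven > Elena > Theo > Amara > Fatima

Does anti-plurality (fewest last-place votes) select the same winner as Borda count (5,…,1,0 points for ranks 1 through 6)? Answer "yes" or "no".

Anti-plurality — last-place votes: Theo 2, Elena 3, Amara 0, Sven 11, Noah 7, Fatima 2. Winner: Amara.
Borda — scores: Theo 93, Elena 68, Amara 70, Sven 30, Noah 41, Fatima 73. Winner: Theo.
The two methods disagree.

no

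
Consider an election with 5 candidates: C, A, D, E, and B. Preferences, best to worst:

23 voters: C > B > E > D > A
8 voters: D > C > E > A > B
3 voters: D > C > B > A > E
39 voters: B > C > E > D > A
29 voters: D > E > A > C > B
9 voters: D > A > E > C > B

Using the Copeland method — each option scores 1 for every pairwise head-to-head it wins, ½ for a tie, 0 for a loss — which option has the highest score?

C: beats A, D, E, and B → score 4.
A: loses to C, D, E, and B → score 0.
D: beats A; loses to C, E, and B → score 1.
E: beats A and D; loses to C and B → score 2.
B: beats A, D, and E; loses to C → score 3.
C has the best pairwise record.

C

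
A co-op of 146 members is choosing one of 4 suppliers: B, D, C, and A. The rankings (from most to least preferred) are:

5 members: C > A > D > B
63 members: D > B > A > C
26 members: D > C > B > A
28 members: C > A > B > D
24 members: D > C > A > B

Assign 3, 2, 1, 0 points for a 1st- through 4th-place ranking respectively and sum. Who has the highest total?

B: 5·0 + 63·2 + 26·1 + 28·1 + 24·0 = 180
D: 5·1 + 63·3 + 26·3 + 28·0 + 24·3 = 344
C: 5·3 + 63·0 + 26·2 + 28·3 + 24·2 = 199
A: 5·2 + 63·1 + 26·0 + 28·2 + 24·1 = 153
D has the highest Borda score (344).

D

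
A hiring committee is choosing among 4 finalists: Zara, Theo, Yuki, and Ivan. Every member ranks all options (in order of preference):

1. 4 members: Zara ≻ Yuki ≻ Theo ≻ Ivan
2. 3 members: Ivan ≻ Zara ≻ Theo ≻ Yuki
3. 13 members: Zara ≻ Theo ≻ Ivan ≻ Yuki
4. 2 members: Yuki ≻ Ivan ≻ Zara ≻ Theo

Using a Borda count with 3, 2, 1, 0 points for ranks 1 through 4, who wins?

Zara: 4·3 + 3·2 + 13·3 + 2·1 = 59
Theo: 4·1 + 3·1 + 13·2 + 2·0 = 33
Yuki: 4·2 + 3·0 + 13·0 + 2·3 = 14
Ivan: 4·0 + 3·3 + 13·1 + 2·2 = 26
Zara has the highest Borda score (59).

Zara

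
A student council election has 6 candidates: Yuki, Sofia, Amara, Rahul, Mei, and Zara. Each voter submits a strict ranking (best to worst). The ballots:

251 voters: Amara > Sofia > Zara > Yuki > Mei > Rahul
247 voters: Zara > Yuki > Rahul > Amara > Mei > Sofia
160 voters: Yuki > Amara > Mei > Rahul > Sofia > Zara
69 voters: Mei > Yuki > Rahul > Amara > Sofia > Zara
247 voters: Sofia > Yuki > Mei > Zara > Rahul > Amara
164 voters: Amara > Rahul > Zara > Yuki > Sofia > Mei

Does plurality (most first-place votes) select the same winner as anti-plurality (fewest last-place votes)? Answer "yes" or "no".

no

Plurality — first-place votes: Yuki 160, Sofia 247, Amara 415, Rahul 0, Mei 69, Zara 247. Winner: Amara.
Anti-plurality — last-place votes: Yuki 0, Sofia 247, Amara 247, Rahul 251, Mei 164, Zara 229. Winner: Yuki.
The two methods disagree.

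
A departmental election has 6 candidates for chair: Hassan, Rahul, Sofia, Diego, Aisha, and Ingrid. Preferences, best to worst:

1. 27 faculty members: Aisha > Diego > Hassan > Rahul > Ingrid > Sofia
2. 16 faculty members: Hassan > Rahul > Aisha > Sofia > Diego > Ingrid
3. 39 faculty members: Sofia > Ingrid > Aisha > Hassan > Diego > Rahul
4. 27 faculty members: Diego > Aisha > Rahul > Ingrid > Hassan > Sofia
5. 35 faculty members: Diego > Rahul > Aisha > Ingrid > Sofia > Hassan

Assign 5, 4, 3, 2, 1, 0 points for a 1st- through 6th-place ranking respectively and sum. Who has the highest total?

Hassan: 27·3 + 16·5 + 39·2 + 27·1 + 35·0 = 266
Rahul: 27·2 + 16·4 + 39·0 + 27·3 + 35·4 = 339
Sofia: 27·0 + 16·2 + 39·5 + 27·0 + 35·1 = 262
Diego: 27·4 + 16·1 + 39·1 + 27·5 + 35·5 = 473
Aisha: 27·5 + 16·3 + 39·3 + 27·4 + 35·3 = 513
Ingrid: 27·1 + 16·0 + 39·4 + 27·2 + 35·2 = 307
Aisha has the highest Borda score (513).

Aisha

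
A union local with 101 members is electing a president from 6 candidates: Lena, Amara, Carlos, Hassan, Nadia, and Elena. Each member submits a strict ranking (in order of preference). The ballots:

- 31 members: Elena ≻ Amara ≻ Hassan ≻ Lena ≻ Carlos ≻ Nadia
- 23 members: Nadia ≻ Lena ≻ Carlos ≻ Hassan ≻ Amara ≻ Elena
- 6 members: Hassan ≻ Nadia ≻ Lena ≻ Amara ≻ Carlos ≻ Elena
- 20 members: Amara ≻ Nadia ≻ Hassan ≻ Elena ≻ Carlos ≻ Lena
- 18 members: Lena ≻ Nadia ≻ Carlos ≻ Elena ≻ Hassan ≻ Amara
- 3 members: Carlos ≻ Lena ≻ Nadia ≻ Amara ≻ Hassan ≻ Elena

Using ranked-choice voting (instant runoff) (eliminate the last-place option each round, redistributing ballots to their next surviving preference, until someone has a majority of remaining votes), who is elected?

Nadia

Round 1: Lena 18, Amara 20, Carlos 3, Hassan 6, Nadia 23, Elena 31. Eliminate Carlos.
Round 2: Lena 21, Amara 20, Hassan 6, Nadia 23, Elena 31. Eliminate Hassan.
Round 3: Lena 21, Amara 20, Nadia 29, Elena 31. Eliminate Amara.
Round 4: Lena 21, Nadia 49, Elena 31. Eliminate Lena.
Round 5: Nadia 70, Elena 31. Nadia has a majority.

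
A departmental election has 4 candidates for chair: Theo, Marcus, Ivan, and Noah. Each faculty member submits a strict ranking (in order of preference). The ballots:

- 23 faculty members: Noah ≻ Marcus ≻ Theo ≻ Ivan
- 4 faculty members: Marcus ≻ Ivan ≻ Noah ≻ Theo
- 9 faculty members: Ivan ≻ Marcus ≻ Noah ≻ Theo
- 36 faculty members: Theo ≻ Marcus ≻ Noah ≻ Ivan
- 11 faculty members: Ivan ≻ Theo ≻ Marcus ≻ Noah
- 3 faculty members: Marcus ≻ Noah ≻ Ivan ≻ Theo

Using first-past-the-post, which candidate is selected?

First-place votes: Theo 36, Marcus 7, Ivan 20, Noah 23.
Theo has the most first-place votes.

Theo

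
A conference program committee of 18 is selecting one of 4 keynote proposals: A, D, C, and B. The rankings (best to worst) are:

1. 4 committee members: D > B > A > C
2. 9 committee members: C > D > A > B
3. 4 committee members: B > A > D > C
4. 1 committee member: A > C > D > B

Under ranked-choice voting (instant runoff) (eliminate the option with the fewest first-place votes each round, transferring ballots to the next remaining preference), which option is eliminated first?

A

Round 1: A 1, D 4, C 9, B 4. Eliminate A.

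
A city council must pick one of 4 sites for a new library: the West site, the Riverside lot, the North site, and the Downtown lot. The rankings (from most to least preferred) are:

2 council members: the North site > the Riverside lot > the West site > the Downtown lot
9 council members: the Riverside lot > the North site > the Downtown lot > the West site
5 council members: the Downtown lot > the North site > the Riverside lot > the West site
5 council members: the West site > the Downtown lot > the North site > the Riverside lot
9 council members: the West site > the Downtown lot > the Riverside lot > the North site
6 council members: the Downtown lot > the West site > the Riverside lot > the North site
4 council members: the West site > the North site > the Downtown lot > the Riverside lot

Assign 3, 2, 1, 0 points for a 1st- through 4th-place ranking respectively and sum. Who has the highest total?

the West site: 2·1 + 9·0 + 5·0 + 5·3 + 9·3 + 6·2 + 4·3 = 68
the Riverside lot: 2·2 + 9·3 + 5·1 + 5·0 + 9·1 + 6·1 + 4·0 = 51
the North site: 2·3 + 9·2 + 5·2 + 5·1 + 9·0 + 6·0 + 4·2 = 47
the Downtown lot: 2·0 + 9·1 + 5·3 + 5·2 + 9·2 + 6·3 + 4·1 = 74
the Downtown lot has the highest Borda score (74).

the Downtown lot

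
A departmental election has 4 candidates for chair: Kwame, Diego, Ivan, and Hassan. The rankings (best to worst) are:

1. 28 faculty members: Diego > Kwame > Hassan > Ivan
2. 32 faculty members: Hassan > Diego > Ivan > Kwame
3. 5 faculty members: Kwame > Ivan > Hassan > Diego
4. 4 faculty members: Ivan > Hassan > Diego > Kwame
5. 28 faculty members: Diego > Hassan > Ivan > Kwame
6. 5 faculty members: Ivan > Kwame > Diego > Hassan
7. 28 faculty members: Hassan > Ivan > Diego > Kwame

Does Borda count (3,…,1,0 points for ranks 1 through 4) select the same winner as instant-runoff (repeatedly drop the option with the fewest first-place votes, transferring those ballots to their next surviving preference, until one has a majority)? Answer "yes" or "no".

yes

Borda — scores: Kwame 81, Diego 269, Ivan 153, Hassan 277. Winner: Hassan.
Instant-runoff — R1 Kwame 5, Diego 56, Ivan 9, Hassan 60 (Kwame out); R2 Diego 56, Ivan 14, Hassan 60 (Ivan out); R3 Diego 61, Hassan 69 (Hassan winner). Winner: Hassan.
The two methods agree.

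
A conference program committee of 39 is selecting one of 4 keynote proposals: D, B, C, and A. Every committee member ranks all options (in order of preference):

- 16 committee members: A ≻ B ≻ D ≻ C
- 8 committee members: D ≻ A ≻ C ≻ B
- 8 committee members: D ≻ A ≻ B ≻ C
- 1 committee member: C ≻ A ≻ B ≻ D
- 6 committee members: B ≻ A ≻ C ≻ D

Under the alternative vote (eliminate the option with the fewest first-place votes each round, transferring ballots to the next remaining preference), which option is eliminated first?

Round 1: D 16, B 6, C 1, A 16. Eliminate C.

C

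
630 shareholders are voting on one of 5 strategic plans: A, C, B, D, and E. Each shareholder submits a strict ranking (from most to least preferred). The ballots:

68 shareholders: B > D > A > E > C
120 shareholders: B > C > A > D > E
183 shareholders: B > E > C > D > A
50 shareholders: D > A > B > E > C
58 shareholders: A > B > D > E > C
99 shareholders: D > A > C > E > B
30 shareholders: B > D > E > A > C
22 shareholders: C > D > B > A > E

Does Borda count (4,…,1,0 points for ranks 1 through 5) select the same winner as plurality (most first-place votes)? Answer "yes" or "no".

Borda — scores: A 1107, C 1012, B 1922, D 1375, E 884. Winner: B.
Plurality — first-place votes: A 58, C 22, B 401, D 149, E 0. Winner: B.
The two methods agree.

yes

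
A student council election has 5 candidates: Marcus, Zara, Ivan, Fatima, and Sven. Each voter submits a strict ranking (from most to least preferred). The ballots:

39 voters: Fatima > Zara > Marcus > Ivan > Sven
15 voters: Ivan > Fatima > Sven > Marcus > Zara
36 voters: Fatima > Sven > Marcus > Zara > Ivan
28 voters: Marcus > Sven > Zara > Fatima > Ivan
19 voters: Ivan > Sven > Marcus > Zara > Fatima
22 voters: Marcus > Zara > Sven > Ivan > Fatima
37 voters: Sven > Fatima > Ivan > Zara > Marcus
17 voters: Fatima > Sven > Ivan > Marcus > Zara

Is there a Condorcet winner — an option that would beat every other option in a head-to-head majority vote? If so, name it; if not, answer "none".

Fatima vs Marcus: 144–69 for Fatima.
Fatima vs Zara: 144–69 for Fatima.
Fatima vs Ivan: 157–56 for Fatima.
Fatima vs Sven: 107–106 for Fatima.
Fatima beats every other option head-to-head.

Fatima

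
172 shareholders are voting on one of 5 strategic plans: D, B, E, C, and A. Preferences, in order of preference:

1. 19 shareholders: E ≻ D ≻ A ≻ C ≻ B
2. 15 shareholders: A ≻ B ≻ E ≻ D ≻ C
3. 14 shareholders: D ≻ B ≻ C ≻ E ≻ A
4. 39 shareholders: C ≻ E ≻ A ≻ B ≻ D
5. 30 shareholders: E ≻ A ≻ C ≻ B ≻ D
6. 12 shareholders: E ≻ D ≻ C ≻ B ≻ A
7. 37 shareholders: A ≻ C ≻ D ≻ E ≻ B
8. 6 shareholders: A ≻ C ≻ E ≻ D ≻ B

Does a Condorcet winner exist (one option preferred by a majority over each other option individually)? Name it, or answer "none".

Checking pairwise contests:
E beats D 121–51.
D beats B 88–84.
C beats E 96–76.
A beats C 107–65.
E beats A 114–58.
Every option loses at least one head-to-head, so there is no Condorcet winner.

none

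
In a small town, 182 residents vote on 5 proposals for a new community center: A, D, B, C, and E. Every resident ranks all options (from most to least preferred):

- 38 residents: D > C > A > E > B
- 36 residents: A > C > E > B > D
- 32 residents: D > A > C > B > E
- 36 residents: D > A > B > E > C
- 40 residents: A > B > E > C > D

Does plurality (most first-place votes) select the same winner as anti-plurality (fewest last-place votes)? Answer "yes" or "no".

Plurality — first-place votes: A 76, D 106, B 0, C 0, E 0. Winner: D.
Anti-plurality — last-place votes: A 0, D 76, B 38, C 36, E 32. Winner: A.
The two methods disagree.

no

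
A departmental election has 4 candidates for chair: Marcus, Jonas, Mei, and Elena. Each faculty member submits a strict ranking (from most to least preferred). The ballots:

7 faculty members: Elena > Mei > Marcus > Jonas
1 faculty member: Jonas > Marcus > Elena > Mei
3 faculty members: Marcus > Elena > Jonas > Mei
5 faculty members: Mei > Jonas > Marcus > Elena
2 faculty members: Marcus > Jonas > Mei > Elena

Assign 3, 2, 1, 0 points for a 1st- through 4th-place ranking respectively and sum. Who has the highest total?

Marcus: 7·1 + 1·2 + 3·3 + 5·1 + 2·3 = 29
Jonas: 7·0 + 1·3 + 3·1 + 5·2 + 2·2 = 20
Mei: 7·2 + 1·0 + 3·0 + 5·3 + 2·1 = 31
Elena: 7·3 + 1·1 + 3·2 + 5·0 + 2·0 = 28
Mei has the highest Borda score (31).

Mei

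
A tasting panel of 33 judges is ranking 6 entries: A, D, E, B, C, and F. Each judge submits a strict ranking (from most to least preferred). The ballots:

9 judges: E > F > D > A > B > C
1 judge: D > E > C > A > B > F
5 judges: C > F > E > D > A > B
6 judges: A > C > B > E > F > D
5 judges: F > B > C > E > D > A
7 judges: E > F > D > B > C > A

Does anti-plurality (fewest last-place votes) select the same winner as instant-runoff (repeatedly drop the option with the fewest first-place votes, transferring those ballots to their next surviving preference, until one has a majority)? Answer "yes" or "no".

yes

Anti-plurality — last-place votes: A 12, D 6, E 0, B 5, C 9, F 1. Winner: E.
Instant-runoff — R1 A 6, D 1, E 16, B 0, C 5, F 5 (B out); R2 A 6, D 1, E 16, C 5, F 5 (D out); R3 A 6, E 17, C 5, F 5 (E winner). Winner: E.
The two methods agree.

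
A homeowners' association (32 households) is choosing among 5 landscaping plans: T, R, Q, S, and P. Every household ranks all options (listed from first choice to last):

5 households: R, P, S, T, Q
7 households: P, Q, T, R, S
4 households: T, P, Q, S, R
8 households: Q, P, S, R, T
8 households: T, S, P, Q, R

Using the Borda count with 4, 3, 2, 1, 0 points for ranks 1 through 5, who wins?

T: 5·1 + 7·2 + 4·4 + 8·0 + 8·4 = 67
R: 5·4 + 7·1 + 4·0 + 8·1 + 8·0 = 35
Q: 5·0 + 7·3 + 4·2 + 8·4 + 8·1 = 69
S: 5·2 + 7·0 + 4·1 + 8·2 + 8·3 = 54
P: 5·3 + 7·4 + 4·3 + 8·3 + 8·2 = 95
P has the highest Borda score (95).

P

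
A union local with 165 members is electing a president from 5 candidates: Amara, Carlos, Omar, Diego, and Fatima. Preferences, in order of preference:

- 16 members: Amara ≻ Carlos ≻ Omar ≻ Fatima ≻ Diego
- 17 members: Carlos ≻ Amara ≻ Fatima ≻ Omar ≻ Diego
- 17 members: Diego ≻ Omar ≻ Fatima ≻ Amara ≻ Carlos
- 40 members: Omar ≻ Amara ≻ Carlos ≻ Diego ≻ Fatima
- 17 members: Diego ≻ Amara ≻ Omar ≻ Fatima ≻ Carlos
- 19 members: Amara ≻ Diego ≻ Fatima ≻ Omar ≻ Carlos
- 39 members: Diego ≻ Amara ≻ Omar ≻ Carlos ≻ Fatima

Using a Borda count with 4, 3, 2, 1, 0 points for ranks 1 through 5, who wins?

Amara

Amara: 16·4 + 17·3 + 17·1 + 40·3 + 17·3 + 19·4 + 39·3 = 496
Carlos: 16·3 + 17·4 + 17·0 + 40·2 + 17·0 + 19·0 + 39·1 = 235
Omar: 16·2 + 17·1 + 17·3 + 40·4 + 17·2 + 19·1 + 39·2 = 391
Diego: 16·0 + 17·0 + 17·4 + 40·1 + 17·4 + 19·3 + 39·4 = 389
Fatima: 16·1 + 17·2 + 17·2 + 40·0 + 17·1 + 19·2 + 39·0 = 139
Amara has the highest Borda score (496).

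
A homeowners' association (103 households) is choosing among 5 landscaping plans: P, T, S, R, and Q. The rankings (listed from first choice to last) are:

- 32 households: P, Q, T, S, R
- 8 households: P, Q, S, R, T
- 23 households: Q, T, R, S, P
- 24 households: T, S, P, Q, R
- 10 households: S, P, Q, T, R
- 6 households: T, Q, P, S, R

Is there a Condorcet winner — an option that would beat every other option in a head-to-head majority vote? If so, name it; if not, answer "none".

none

Checking pairwise contests:
T beats P 53–50.
Q beats T 73–30.
T beats S 85–18.
P beats R 80–23.
P beats Q 74–29.
Every option loses at least one head-to-head, so there is no Condorcet winner.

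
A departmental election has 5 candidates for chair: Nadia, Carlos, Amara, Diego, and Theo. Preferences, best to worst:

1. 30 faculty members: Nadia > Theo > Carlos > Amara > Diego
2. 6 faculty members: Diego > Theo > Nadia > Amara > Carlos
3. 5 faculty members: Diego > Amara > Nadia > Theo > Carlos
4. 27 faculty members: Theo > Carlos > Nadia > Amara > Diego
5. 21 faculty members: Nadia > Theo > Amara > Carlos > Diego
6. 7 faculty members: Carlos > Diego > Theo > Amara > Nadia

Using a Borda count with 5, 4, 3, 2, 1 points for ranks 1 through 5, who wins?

Theo

Nadia: 30·5 + 6·3 + 5·3 + 27·3 + 21·5 + 7·1 = 376
Carlos: 30·3 + 6·1 + 5·1 + 27·4 + 21·2 + 7·5 = 286
Amara: 30·2 + 6·2 + 5·4 + 27·2 + 21·3 + 7·2 = 223
Diego: 30·1 + 6·5 + 5·5 + 27·1 + 21·1 + 7·4 = 161
Theo: 30·4 + 6·4 + 5·2 + 27·5 + 21·4 + 7·3 = 394
Theo has the highest Borda score (394).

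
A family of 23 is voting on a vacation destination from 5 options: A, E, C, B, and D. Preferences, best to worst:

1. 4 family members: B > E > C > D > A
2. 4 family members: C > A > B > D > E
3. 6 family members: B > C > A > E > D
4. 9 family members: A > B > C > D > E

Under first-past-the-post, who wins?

B

First-place votes: A 9, E 0, C 4, B 10, D 0.
B has the most first-place votes.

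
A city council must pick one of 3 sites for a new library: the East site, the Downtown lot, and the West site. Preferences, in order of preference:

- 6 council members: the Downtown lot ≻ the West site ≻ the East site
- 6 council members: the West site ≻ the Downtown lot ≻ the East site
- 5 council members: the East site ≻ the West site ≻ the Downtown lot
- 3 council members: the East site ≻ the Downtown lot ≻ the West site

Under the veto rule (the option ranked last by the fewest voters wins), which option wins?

the West site

Last-place votes: the East site 12, the Downtown lot 5, the West site 3.
the West site is ranked last by the fewest voters, so the West site wins.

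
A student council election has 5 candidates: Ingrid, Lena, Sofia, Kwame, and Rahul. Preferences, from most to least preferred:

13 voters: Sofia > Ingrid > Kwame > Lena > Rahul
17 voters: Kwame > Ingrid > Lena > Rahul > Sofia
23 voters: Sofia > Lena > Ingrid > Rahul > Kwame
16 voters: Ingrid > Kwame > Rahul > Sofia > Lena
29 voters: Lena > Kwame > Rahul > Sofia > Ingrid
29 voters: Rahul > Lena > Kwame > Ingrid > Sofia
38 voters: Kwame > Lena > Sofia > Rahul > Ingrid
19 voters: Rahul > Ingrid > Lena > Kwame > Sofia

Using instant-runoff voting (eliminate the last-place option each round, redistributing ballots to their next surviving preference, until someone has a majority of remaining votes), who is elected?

Kwame

Round 1: Ingrid 16, Lena 29, Sofia 36, Kwame 55, Rahul 48. Eliminate Ingrid.
Round 2: Lena 29, Sofia 36, Kwame 71, Rahul 48. Eliminate Lena.
Round 3: Sofia 36, Kwame 100, Rahul 48. Kwame has a majority.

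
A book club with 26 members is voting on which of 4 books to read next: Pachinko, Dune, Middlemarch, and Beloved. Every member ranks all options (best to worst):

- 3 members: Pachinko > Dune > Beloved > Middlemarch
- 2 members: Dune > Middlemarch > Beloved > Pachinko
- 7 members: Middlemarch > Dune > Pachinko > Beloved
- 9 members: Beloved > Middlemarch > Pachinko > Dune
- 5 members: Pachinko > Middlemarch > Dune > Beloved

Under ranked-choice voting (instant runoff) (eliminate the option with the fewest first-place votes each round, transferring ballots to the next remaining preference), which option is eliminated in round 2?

Round 1: Pachinko 8, Dune 2, Middlemarch 7, Beloved 9. Eliminate Dune.
Round 2: Pachinko 8, Middlemarch 9, Beloved 9. Eliminate Pachinko.

Pachinko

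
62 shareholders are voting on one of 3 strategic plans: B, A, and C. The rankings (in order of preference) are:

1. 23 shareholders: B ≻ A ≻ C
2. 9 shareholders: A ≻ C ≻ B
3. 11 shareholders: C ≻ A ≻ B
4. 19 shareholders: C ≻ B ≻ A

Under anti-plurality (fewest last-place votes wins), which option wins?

A

Last-place votes: B 20, A 19, C 23.
A is ranked last by the fewest voters, so A wins.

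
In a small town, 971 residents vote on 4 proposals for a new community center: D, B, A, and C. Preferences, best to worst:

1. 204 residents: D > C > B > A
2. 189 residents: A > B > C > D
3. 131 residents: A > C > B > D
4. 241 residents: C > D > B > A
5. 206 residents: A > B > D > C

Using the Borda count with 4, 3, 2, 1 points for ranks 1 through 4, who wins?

D: 204·4 + 189·1 + 131·1 + 241·3 + 206·2 = 2271
B: 204·2 + 189·3 + 131·2 + 241·2 + 206·3 = 2337
A: 204·1 + 189·4 + 131·4 + 241·1 + 206·4 = 2549
C: 204·3 + 189·2 + 131·3 + 241·4 + 206·1 = 2553
C has the highest Borda score (2553).

C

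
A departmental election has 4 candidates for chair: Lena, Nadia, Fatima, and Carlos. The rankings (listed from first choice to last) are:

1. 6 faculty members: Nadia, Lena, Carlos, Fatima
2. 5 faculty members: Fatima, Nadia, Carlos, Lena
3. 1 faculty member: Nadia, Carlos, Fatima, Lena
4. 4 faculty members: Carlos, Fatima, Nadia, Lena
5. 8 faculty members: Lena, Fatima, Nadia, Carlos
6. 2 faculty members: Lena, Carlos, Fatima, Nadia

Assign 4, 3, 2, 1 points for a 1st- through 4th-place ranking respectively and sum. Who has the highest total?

Lena: 6·3 + 5·1 + 1·1 + 4·1 + 8·4 + 2·4 = 68
Nadia: 6·4 + 5·3 + 1·4 + 4·2 + 8·2 + 2·1 = 69
Fatima: 6·1 + 5·4 + 1·2 + 4·3 + 8·3 + 2·2 = 68
Carlos: 6·2 + 5·2 + 1·3 + 4·4 + 8·1 + 2·3 = 55
Nadia has the highest Borda score (69).

Nadia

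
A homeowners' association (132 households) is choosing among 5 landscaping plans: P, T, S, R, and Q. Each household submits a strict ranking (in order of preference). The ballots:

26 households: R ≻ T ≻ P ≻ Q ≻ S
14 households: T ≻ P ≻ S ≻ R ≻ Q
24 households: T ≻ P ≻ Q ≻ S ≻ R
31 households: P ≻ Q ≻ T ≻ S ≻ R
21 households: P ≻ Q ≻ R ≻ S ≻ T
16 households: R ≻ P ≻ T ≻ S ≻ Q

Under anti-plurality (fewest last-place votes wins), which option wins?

P

Last-place votes: P 0, T 21, S 26, R 55, Q 30.
P is ranked last by the fewest voters, so P wins.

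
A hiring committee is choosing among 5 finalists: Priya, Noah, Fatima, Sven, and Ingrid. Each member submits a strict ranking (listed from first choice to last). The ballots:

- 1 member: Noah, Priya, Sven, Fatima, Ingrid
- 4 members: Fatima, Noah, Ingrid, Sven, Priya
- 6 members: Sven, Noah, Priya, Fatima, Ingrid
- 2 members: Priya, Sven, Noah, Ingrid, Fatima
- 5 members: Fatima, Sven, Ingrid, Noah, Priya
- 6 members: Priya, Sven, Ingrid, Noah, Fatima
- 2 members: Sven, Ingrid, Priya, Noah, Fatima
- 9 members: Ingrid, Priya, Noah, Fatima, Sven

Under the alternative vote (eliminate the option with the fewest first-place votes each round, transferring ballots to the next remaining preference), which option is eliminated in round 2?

Round 1: Priya 8, Noah 1, Fatima 9, Sven 8, Ingrid 9. Eliminate Noah.
Round 2: Priya 9, Fatima 9, Sven 8, Ingrid 9. Eliminate Sven.

Sven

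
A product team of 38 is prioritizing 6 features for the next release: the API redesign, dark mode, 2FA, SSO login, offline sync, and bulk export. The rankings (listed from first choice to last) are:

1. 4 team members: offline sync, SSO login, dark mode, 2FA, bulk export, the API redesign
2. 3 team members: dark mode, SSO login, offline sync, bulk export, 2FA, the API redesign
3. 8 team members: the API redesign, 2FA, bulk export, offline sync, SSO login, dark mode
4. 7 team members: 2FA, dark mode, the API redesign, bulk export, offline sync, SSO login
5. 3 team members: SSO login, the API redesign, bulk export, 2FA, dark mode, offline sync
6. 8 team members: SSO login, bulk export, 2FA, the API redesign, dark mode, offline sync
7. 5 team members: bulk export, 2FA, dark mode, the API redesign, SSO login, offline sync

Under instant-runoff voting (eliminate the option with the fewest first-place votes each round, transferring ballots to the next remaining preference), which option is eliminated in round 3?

Round 1: the API redesign 8, dark mode 3, 2FA 7, SSO login 11, offline sync 4, bulk export 5. Eliminate dark mode.
Round 2: the API redesign 8, 2FA 7, SSO login 14, offline sync 4, bulk export 5. Eliminate offline sync.
Round 3: the API redesign 8, 2FA 7, SSO login 18, bulk export 5. Eliminate bulk export.

bulk export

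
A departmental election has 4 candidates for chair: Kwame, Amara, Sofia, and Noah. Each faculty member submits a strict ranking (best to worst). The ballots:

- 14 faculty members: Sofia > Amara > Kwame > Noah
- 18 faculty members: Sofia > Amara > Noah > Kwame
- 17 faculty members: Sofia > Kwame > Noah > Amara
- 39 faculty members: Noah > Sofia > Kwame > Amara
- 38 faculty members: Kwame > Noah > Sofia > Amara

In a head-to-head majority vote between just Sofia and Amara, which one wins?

Sofia

Voters preferring Sofia to Amara: 126; preferring Amara to Sofia: 0.
Sofia wins the head-to-head.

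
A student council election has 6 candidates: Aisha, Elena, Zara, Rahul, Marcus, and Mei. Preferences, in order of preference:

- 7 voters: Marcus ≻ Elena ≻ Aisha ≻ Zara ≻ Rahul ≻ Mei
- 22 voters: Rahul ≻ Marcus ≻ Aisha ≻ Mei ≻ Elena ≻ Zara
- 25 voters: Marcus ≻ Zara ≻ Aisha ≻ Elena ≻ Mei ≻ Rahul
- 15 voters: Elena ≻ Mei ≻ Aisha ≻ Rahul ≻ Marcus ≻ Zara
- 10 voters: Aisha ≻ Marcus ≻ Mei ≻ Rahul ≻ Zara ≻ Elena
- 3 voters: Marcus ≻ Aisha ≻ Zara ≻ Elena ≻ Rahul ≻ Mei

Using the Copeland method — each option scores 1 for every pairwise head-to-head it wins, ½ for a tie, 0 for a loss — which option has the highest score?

Marcus

Aisha: beats Elena, Zara, Rahul, and Mei; loses to Marcus → score 4.
Elena: beats Zara, Rahul, and Mei; loses to Aisha and Marcus → score 3.
Zara: loses to Aisha, Elena, Rahul, Marcus, and Mei → score 0.
Rahul: beats Zara; loses to Aisha, Elena, Marcus, and Mei → score 1.
Marcus: beats Aisha, Elena, Zara, Rahul, and Mei → score 5.
Mei: beats Zara and Rahul; loses to Aisha, Elena, and Marcus → score 2.
Marcus has the best pairwise record.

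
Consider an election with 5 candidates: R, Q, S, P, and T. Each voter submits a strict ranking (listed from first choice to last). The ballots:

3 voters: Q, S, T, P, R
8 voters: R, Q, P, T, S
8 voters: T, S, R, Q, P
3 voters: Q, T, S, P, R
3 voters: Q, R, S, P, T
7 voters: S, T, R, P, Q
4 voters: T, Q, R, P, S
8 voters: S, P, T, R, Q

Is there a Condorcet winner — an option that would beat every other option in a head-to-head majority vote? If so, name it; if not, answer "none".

T vs R: 33–11 for T.
T vs Q: 27–17 for T.
T vs S: 23–21 for T.
T vs P: 25–19 for T.
T beats every other option head-to-head.

T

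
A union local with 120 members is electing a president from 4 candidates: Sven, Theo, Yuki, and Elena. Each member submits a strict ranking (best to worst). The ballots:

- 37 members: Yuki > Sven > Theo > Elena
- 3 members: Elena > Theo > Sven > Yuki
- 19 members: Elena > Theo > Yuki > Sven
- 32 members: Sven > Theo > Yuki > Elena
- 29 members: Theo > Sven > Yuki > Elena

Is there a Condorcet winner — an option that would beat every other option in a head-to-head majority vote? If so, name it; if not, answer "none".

Sven vs Theo: 69–51 for Sven.
Sven vs Yuki: 64–56 for Sven.
Sven vs Elena: 98–22 for Sven.
Sven beats every other option head-to-head.

Sven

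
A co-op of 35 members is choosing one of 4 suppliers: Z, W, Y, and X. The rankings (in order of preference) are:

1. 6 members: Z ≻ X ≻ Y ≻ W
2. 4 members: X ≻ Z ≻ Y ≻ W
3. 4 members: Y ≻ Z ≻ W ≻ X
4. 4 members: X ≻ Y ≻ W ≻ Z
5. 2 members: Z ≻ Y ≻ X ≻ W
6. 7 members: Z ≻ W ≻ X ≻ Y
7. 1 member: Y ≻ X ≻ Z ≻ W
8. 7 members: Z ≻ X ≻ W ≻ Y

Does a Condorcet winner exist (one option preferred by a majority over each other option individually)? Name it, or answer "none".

Z vs W: 31–4 for Z.
Z vs Y: 26–9 for Z.
Z vs X: 26–9 for Z.
Z beats every other option head-to-head.

Z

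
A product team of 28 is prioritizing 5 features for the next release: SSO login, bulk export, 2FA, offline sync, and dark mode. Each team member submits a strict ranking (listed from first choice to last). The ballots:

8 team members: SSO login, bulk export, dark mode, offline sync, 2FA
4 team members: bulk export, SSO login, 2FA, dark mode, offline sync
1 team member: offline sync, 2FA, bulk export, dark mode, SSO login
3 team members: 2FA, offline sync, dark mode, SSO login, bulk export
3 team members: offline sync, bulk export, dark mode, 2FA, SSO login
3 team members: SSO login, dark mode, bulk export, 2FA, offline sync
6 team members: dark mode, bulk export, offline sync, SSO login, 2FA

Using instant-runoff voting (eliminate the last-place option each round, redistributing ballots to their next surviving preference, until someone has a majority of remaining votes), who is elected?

Round 1: SSO login 11, bulk export 4, 2FA 3, offline sync 4, dark mode 6. Eliminate 2FA.
Round 2: SSO login 11, bulk export 4, offline sync 7, dark mode 6. Eliminate bulk export.
Round 3: SSO login 15, offline sync 7, dark mode 6. SSO login has a majority.

SSO login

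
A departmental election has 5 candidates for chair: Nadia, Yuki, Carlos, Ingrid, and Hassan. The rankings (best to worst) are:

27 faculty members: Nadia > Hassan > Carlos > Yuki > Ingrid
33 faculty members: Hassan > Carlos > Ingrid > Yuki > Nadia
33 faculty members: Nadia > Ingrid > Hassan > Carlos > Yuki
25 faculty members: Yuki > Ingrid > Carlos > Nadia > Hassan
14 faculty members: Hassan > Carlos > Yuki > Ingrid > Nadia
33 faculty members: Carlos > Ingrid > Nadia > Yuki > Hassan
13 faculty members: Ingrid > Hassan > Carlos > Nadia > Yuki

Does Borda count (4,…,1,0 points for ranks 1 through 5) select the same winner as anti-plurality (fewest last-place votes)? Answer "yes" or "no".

yes

Borda — scores: Nadia 344, Yuki 221, Carlos 436, Ingrid 405, Hassan 374. Winner: Carlos.
Anti-plurality — last-place votes: Nadia 47, Yuki 46, Carlos 0, Ingrid 27, Hassan 58. Winner: Carlos.
The two methods agree.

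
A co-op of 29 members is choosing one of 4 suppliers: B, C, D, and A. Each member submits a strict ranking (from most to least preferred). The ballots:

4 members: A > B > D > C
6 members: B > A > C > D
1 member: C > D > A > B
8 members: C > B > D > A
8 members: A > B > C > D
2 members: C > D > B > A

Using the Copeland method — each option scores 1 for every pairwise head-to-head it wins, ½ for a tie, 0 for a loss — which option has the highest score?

B: beats C, D, and A → score 3.
C: beats D; loses to B and A → score 1.
D: loses to B, C, and A → score 0.
A: beats C and D; loses to B → score 2.
B has the best pairwise record.

B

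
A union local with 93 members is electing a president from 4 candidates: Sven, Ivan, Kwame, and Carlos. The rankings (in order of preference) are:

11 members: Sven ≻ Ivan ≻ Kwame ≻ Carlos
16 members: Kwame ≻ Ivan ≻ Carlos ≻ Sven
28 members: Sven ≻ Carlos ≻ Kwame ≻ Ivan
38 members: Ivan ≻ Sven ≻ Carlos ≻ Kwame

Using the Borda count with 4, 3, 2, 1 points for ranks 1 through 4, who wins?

Sven

Sven: 11·4 + 16·1 + 28·4 + 38·3 = 286
Ivan: 11·3 + 16·3 + 28·1 + 38·4 = 261
Kwame: 11·2 + 16·4 + 28·2 + 38·1 = 180
Carlos: 11·1 + 16·2 + 28·3 + 38·2 = 203
Sven has the highest Borda score (286).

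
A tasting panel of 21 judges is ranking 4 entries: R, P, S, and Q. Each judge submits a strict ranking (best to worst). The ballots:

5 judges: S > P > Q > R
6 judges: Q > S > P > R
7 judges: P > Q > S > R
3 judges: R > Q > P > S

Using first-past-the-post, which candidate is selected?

P

First-place votes: R 3, P 7, S 5, Q 6.
P has the most first-place votes.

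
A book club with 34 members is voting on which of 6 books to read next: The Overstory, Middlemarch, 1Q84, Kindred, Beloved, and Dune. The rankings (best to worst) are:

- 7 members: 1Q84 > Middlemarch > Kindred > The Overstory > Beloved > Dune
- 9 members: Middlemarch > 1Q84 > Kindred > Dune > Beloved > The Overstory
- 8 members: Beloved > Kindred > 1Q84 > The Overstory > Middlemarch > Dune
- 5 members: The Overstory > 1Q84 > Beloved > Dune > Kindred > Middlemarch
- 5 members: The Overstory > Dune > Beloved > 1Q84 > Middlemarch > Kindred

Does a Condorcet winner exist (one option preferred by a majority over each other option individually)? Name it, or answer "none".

1Q84

1Q84 vs The Overstory: 24–10 for 1Q84.
1Q84 vs Middlemarch: 25–9 for 1Q84.
1Q84 vs Kindred: 26–8 for 1Q84.
1Q84 vs Beloved: 21–13 for 1Q84.
1Q84 vs Dune: 29–5 for 1Q84.
1Q84 beats every other option head-to-head.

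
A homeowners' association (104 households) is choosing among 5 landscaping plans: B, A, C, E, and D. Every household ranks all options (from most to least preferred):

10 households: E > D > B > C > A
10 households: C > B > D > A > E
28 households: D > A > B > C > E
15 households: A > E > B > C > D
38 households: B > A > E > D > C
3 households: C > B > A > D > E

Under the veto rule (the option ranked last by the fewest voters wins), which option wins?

B

Last-place votes: B 0, A 10, C 38, E 41, D 15.
B is ranked last by the fewest voters, so B wins.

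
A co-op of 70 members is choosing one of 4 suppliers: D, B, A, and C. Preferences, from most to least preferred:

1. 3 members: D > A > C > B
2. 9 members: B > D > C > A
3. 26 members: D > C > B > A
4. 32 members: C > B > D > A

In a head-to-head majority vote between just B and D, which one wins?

B

Voters preferring B to D: 41; preferring D to B: 29.
B wins the head-to-head.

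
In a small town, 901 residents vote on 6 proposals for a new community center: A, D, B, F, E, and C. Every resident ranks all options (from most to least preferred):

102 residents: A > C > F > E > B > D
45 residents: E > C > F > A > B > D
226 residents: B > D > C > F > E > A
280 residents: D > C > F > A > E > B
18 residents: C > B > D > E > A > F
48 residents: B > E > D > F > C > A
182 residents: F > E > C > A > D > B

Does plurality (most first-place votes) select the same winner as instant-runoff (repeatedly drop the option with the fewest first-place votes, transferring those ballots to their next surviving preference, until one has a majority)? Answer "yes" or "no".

no

Plurality — first-place votes: A 102, D 280, B 274, F 182, E 45, C 18. Winner: D.
Instant-runoff — R1 A 102, D 280, B 274, F 182, E 45, C 18 (C out); R2 A 102, D 280, B 292, F 182, E 45 (E out); R3 A 102, D 280, B 292, F 227 (A out); R4 D 280, B 292, F 329 (D out); R5 B 292, F 609 (F winner). Winner: F.
The two methods disagree.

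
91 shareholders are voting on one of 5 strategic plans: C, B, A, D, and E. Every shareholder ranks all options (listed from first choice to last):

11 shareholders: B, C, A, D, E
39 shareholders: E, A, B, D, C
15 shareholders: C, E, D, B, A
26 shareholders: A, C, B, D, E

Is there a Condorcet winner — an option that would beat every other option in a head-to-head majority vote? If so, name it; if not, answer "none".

Checking pairwise contests:
B beats C 50–41.
A beats B 65–26.
E beats A 54–37.
C beats D 52–39.
C beats E 52–39.
Every option loses at least one head-to-head, so there is no Condorcet winner.

none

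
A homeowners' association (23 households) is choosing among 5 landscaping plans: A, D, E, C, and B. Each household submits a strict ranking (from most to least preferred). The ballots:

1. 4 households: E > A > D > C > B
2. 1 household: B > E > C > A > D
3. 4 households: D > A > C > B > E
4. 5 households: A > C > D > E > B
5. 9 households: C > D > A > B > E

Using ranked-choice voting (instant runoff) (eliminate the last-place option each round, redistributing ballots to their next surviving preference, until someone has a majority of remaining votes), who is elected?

Round 1: A 5, D 4, E 4, C 9, B 1. Eliminate B.
Round 2: A 5, D 4, E 5, C 9. Eliminate D.
Round 3: A 9, E 5, C 9. Eliminate E.
Round 4: A 13, C 10. A has a majority.

A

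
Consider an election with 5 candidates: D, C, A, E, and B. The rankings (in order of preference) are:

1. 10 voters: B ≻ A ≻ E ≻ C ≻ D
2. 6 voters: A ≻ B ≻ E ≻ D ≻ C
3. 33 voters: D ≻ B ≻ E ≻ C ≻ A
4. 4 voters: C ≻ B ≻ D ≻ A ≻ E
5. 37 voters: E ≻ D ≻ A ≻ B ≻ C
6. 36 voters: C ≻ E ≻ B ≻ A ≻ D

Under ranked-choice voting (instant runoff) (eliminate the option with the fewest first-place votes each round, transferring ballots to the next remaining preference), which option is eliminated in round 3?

D

Round 1: D 33, C 40, A 6, E 37, B 10. Eliminate A.
Round 2: D 33, C 40, E 37, B 16. Eliminate B.
Round 3: D 33, C 40, E 53. Eliminate D.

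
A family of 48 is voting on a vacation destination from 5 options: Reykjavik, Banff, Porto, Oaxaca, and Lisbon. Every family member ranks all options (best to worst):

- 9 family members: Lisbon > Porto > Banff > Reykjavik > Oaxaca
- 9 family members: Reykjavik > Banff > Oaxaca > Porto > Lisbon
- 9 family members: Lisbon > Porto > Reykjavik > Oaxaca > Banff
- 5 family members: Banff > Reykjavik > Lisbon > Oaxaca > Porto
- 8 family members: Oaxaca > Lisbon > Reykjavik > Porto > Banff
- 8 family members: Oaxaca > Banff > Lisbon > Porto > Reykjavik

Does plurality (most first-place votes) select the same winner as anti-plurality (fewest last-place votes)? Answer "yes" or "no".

no

Plurality — first-place votes: Reykjavik 9, Banff 5, Porto 0, Oaxaca 16, Lisbon 18. Winner: Lisbon.
Anti-plurality — last-place votes: Reykjavik 8, Banff 17, Porto 5, Oaxaca 9, Lisbon 9. Winner: Porto.
The two methods disagree.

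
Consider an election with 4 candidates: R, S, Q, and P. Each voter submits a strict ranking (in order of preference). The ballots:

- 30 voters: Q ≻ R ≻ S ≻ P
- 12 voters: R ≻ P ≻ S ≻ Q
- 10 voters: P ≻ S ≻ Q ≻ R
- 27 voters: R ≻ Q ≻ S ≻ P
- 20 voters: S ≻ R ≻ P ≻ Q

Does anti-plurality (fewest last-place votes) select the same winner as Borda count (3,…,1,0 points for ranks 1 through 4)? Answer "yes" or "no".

no

Anti-plurality — last-place votes: R 10, S 0, Q 32, P 57. Winner: S.
Borda — scores: R 217, S 149, Q 154, P 74. Winner: R.
The two methods disagree.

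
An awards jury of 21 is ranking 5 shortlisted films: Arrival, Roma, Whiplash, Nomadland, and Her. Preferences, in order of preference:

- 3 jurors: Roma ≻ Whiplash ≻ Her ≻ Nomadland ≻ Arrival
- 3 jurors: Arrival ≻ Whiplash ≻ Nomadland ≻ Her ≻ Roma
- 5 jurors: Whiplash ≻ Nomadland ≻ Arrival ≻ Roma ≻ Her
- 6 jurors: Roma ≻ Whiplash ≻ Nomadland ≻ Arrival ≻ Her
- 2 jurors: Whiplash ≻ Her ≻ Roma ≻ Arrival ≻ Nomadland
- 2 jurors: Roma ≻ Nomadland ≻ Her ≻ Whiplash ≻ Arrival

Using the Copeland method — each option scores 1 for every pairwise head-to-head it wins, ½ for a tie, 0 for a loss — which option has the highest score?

Roma

Arrival: beats Her; loses to Roma, Whiplash, and Nomadland → score 1.
Roma: beats Arrival, Whiplash, Nomadland, and Her → score 4.
Whiplash: beats Arrival, Nomadland, and Her; loses to Roma → score 3.
Nomadland: beats Arrival and Her; loses to Roma and Whiplash → score 2.
Her: loses to Arrival, Roma, Whiplash, and Nomadland → score 0.
Roma has the best pairwise record.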